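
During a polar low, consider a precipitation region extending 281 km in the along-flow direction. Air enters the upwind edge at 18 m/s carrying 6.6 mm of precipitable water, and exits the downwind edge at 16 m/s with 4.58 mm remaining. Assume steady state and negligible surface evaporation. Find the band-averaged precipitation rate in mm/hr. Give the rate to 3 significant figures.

R ≈ 0.583 mm/hr

Column moisture flux per unit crosswind length is F = V × PW.
Inflow: F_in = 18 × 6.6 = 118.8 mm·m/s
Outflow: F_out = 16 × 4.58 = 73.28 mm·m/s
Steady-state rate R = (F_in − F_out)/L = (118.8 − 73.28) / 281000 m = 1.620e-04 mm/s.
R = 1.620e-04 × 3600 = 0.583 mm/hr.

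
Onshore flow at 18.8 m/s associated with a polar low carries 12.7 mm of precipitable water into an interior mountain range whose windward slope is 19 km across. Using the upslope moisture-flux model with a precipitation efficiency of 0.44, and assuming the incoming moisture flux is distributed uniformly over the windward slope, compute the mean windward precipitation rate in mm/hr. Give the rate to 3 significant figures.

R ≈ 19.9 mm/hr

Incoming column moisture flux per unit ridge length: F = V × PW = 18.8 × 12.7 = 238.76 mm·m/s.
Spread over the 19 km slope with efficiency ε = 0.44: R = ε·F/W = 0.44 × 238.76 / 19000 m = 5.529e-03 mm/s.
R = 5.529e-03 × 3600 = 19.9 mm/hr.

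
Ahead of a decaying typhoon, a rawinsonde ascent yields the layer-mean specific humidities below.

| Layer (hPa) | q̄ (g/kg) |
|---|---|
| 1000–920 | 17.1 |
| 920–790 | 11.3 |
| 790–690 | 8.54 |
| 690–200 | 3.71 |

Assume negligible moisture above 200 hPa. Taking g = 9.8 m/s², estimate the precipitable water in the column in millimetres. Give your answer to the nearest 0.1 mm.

Precipitable water is the column-integrated vapour mass per unit area: PW = (1/g) Σ q̄ Δp, with q in kg/kg and Δp in Pa (1 kg/m² of water = 1 mm).
Layer 1000–920 hPa: Δp = 80 hPa = 8000 Pa, q̄ = 0.0171 kg/kg → 0.0171 × 8000 / 9.8 = 13.96 mm
Layer 920–790 hPa: Δp = 130 hPa = 13000 Pa, q̄ = 0.0113 kg/kg → 0.0113 × 13000 / 9.8 = 14.99 mm
Layer 790–690 hPa: Δp = 100 hPa = 10000 Pa, q̄ = 0.00854 kg/kg → 0.00854 × 10000 / 9.8 = 8.71 mm
Layer 690–200 hPa: Δp = 490 hPa = 49000 Pa, q̄ = 0.00371 kg/kg → 0.00371 × 49000 / 9.8 = 18.55 mm
PW = 13.96 + 14.99 + 8.71 + 18.55 = 56.21 ≈ 56.2 mm.

PW ≈ 56.2 mm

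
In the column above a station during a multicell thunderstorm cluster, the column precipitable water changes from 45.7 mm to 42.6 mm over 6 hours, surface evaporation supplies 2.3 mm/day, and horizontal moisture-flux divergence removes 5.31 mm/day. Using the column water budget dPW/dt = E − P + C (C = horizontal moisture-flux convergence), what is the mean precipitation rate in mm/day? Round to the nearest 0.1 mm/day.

dPW/dt = (42.6 − 45.7) mm / (6/24 day) = -12.400 mm/day.
P = E + C − dPW/dt = 2.3 + (-5.31) − (-12.400) = 9.4 mm/day.

P ≈ 9.4 mm/day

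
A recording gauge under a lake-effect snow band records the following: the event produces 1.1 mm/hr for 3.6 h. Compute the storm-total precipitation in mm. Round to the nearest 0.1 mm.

Total = Σ Rᵢ Δtᵢ = 1.1 × 3.6
      = 3.96 = 4.0 mm.

total ≈ 4.0 mm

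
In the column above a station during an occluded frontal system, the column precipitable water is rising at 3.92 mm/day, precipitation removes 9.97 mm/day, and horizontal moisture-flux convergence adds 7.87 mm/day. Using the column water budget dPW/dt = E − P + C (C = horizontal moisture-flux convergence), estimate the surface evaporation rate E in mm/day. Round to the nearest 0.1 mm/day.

E ≈ 6.0 mm/day

dPW/dt = +3.92 mm/day.
E = dPW/dt + P − C = (+3.92) + 9.97 − (7.87) = 6.0 mm/day.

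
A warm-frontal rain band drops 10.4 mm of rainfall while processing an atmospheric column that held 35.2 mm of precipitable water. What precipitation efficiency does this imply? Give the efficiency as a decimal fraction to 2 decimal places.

ε = rainfall / PW = 10.4 / 35.2 = 0.30.

ε ≈ 0.30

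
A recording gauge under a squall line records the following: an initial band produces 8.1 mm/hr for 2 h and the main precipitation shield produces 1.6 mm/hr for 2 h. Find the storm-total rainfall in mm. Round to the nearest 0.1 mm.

total ≈ 19.4 mm

Total = Σ Rᵢ Δtᵢ = 8.1 × 2 + 1.6 × 2
      = 16.2 + 3.2 = 19.4 mm.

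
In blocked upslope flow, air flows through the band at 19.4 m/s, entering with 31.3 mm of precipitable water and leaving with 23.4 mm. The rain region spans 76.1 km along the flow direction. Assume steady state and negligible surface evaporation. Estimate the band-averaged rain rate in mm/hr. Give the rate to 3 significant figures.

Column moisture flux per unit crosswind length is F = V × PW.
Inflow: F_in = 19.4 × 31.3 = 607.22 mm·m/s
Outflow: F_out = 19.4 × 23.4 = 453.96 mm·m/s
Steady-state rate R = (F_in − F_out)/L = (607.22 − 453.96) / 76100 m = 2.014e-03 mm/s.
R = 2.014e-03 × 3600 = 7.25 mm/hr.

R ≈ 7.25 mm/hr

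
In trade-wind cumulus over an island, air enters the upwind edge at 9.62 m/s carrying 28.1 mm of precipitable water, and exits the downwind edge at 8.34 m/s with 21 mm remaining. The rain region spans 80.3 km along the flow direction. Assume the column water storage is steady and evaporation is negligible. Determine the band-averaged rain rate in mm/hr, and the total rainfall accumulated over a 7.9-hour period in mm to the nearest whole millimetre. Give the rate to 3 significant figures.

R ≈ 4.27 mm/hr; total ≈ 34 mm

Column moisture flux per unit crosswind length is F = V × PW.
Inflow: F_in = 9.62 × 28.1 = 270.322 mm·m/s
Outflow: F_out = 8.34 × 21 = 175.14 mm·m/s
Steady-state rate R = (F_in − F_out)/L = (270.322 − 175.14) / 80300 m = 1.185e-03 mm/s.
R = 1.185e-03 × 3600 = 4.27 mm/hr.
Over 7.9 h: total = 4.27 × 7.9 = 33.733 ≈ 34 mm.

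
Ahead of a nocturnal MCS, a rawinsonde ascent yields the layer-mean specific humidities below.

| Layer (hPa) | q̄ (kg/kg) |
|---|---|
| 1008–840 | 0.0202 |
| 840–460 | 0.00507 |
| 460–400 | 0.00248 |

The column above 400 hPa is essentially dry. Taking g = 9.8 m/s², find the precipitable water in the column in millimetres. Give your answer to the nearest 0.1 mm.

Precipitable water is the column-integrated vapour mass per unit area: PW = (1/g) Σ q̄ Δp, with q in kg/kg and Δp in Pa (1 kg/m² of water = 1 mm).
Layer 1008–840 hPa: Δp = 168 hPa = 16800 Pa, q̄ = 0.0202 kg/kg → 0.0202 × 16800 / 9.8 = 34.63 mm
Layer 840–460 hPa: Δp = 380 hPa = 38000 Pa, q̄ = 0.00507 kg/kg → 0.00507 × 38000 / 9.8 = 19.66 mm
Layer 460–400 hPa: Δp = 60 hPa = 6000 Pa, q̄ = 0.00248 kg/kg → 0.00248 × 6000 / 9.8 = 1.52 mm
PW = 34.63 + 19.66 + 1.52 = 55.81 ≈ 55.8 mm.

PW ≈ 55.8 mm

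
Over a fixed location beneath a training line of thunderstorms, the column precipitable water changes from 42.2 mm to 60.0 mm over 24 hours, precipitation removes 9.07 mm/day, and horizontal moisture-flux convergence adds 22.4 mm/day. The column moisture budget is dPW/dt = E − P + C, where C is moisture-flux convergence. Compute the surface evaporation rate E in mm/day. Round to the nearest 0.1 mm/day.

dPW/dt = (60.0 − 42.2) mm / (24/24 day) = +17.800 mm/day.
E = dPW/dt + P − C = (+17.800) + 9.07 − (22.4) = 4.5 mm/day.

E ≈ 4.5 mm/day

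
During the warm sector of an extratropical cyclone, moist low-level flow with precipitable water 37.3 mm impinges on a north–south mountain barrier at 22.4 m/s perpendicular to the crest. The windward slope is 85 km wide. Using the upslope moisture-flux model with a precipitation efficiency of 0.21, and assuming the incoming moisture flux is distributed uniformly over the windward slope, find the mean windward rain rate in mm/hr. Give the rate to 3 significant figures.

R ≈ 7.43 mm/hr

Incoming column moisture flux per unit ridge length: F = V × PW = 22.4 × 37.3 = 835.52 mm·m/s.
Spread over the 85 km slope with efficiency ε = 0.21: R = ε·F/W = 0.21 × 835.52 / 85000 m = 2.064e-03 mm/s.
R = 2.064e-03 × 3600 = 7.43 mm/hr.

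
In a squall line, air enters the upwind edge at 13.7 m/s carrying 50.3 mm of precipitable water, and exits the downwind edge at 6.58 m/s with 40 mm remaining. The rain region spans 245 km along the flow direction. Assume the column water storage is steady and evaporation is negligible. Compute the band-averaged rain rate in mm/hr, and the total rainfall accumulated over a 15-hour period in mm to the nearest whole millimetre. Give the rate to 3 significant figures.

Column moisture flux per unit crosswind length is F = V × PW.
Inflow: F_in = 13.7 × 50.3 = 689.11 mm·m/s
Outflow: F_out = 6.58 × 40 = 263.2 mm·m/s
Steady-state rate R = (F_in − F_out)/L = (689.11 − 263.2) / 245000 m = 1.738e-03 mm/s.
R = 1.738e-03 × 3600 = 6.26 mm/hr.
Over 15 h: total = 6.26 × 15 = 93.9 ≈ 94 mm.

R ≈ 6.26 mm/hr; total ≈ 94 mm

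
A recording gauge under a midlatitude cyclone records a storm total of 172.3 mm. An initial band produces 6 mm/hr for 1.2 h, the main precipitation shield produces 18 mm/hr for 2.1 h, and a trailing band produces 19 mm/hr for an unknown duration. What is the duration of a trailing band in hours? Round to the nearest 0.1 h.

duration ≈ 6.7 h

Known phases: 6 × 1.2 + 18 × 2.1 = 7.2 + 37.8 = 45 mm.
Remaining depth = 172.3 − 45 = 127.3 mm.
Duration = 127.3 / 19 = 6.7 h.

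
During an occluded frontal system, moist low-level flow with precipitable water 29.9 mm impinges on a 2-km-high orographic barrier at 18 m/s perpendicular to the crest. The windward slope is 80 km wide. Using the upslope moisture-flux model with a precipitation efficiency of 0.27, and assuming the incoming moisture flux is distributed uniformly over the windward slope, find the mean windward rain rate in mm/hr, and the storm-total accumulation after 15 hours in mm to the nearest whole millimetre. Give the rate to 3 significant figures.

Incoming column moisture flux per unit ridge length: F = V × PW = 18 × 29.9 = 538.2 mm·m/s.
Spread over the 80 km slope with efficiency ε = 0.27: R = ε·F/W = 0.27 × 538.2 / 80000 m = 1.816e-03 mm/s.
R = 1.816e-03 × 3600 = 6.54 mm/hr.
Over 15 h: total = 6.54 × 15 = 98.1 ≈ 98 mm.

R ≈ 6.54 mm/hr; total ≈ 98 mm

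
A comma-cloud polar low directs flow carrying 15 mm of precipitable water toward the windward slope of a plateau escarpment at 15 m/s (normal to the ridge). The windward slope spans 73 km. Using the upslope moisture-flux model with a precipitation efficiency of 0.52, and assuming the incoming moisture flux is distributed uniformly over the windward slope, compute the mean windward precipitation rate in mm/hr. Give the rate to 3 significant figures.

R ≈ 5.77 mm/hr

Incoming column moisture flux per unit ridge length: F = V × PW = 15 × 15 = 225 mm·m/s.
Spread over the 73 km slope with efficiency ε = 0.52: R = ε·F/W = 0.52 × 225 / 73000 m = 1.603e-03 mm/s.
R = 1.603e-03 × 3600 = 5.77 mm/hr.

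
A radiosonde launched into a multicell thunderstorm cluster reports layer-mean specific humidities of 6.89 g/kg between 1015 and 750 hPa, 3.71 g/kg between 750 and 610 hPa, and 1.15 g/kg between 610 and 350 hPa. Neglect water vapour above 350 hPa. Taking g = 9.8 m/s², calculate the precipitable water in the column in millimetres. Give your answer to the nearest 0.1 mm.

Precipitable water is the column-integrated vapour mass per unit area: PW = (1/g) Σ q̄ Δp, with q in kg/kg and Δp in Pa (1 kg/m² of water = 1 mm).
Layer 1015–750 hPa: Δp = 265 hPa = 26500 Pa, q̄ = 0.00689 kg/kg → 0.00689 × 26500 / 9.8 = 18.63 mm
Layer 750–610 hPa: Δp = 140 hPa = 14000 Pa, q̄ = 0.00371 kg/kg → 0.00371 × 14000 / 9.8 = 5.30 mm
Layer 610–350 hPa: Δp = 260 hPa = 26000 Pa, q̄ = 0.00115 kg/kg → 0.00115 × 26000 / 9.8 = 3.05 mm
PW = 18.63 + 5.30 + 3.05 = 26.98 ≈ 27.0 mm.

PW ≈ 27.0 mm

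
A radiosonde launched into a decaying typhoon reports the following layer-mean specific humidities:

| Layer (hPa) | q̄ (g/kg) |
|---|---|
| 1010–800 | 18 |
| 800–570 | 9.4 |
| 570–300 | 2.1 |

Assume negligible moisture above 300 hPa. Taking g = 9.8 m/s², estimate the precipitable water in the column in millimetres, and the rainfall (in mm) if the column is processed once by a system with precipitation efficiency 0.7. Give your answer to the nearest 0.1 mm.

PW ≈ 66.4 mm; rainfall ≈ 46.5 mm

Precipitable water is the column-integrated vapour mass per unit area: PW = (1/g) Σ q̄ Δp, with q in kg/kg and Δp in Pa (1 kg/m² of water = 1 mm).
Layer 1010–800 hPa: Δp = 210 hPa = 21000 Pa, q̄ = 0.018 kg/kg → 0.018 × 21000 / 9.8 = 38.57 mm
Layer 800–570 hPa: Δp = 230 hPa = 23000 Pa, q̄ = 0.0094 kg/kg → 0.0094 × 23000 / 9.8 = 22.06 mm
Layer 570–300 hPa: Δp = 270 hPa = 27000 Pa, q̄ = 0.0021 kg/kg → 0.0021 × 27000 / 9.8 = 5.79 mm
PW = 38.57 + 22.06 + 5.79 = 66.42 ≈ 66.4 mm.
Rainfall = ε × PW = 0.7 × 66.4 = 46.5 mm.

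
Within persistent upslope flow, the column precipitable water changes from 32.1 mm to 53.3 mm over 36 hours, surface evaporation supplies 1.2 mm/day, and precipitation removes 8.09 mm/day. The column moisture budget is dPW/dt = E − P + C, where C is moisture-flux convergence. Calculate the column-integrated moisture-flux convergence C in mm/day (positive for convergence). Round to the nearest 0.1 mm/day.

C ≈ 21.0 mm/day

dPW/dt = (53.3 − 32.1) mm / (36/24 day) = +14.133 mm/day.
C = dPW/dt − E + P = (+14.133) − 1.2 + 8.09 = 21.0 mm/day.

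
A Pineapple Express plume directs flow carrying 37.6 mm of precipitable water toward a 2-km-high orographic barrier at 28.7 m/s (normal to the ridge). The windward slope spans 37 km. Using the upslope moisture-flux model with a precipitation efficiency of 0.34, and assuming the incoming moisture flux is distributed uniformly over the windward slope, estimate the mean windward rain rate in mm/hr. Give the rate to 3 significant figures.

R ≈ 35.7 mm/hr

Incoming column moisture flux per unit ridge length: F = V × PW = 28.7 × 37.6 = 1079.12 mm·m/s.
Spread over the 37 km slope with efficiency ε = 0.34: R = ε·F/W = 0.34 × 1079.12 / 37000 m = 9.916e-03 mm/s.
R = 9.916e-03 × 3600 = 35.7 mm/hr.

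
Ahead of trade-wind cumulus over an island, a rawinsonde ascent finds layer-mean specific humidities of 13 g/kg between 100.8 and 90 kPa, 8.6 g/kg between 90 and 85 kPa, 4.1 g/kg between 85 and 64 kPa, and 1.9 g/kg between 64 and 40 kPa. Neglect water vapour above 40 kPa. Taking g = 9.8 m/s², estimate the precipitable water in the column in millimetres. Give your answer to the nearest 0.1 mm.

Precipitable water is the column-integrated vapour mass per unit area: PW = (1/g) Σ q̄ Δp, with q in kg/kg and Δp in Pa (1 kg/m² of water = 1 mm).
Layer 100.8–90 kPa: Δp = 108 hPa = 10800 Pa, q̄ = 0.013 kg/kg → 0.013 × 10800 / 9.8 = 14.33 mm
Layer 90–85 kPa: Δp = 50 hPa = 5000 Pa, q̄ = 0.0086 kg/kg → 0.0086 × 5000 / 9.8 = 4.39 mm
Layer 85–64 kPa: Δp = 210 hPa = 21000 Pa, q̄ = 0.0041 kg/kg → 0.0041 × 21000 / 9.8 = 8.79 mm
Layer 64–40 kPa: Δp = 240 hPa = 24000 Pa, q̄ = 0.0019 kg/kg → 0.0019 × 24000 / 9.8 = 4.65 mm
PW = 14.33 + 4.39 + 8.79 + 4.65 = 32.16 ≈ 32.2 mm.

PW ≈ 32.2 mm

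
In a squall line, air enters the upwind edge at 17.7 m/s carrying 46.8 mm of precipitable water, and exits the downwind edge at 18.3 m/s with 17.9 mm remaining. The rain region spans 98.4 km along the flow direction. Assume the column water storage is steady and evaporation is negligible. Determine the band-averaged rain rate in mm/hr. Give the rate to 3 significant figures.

Column moisture flux per unit crosswind length is F = V × PW.
Inflow: F_in = 17.7 × 46.8 = 828.36 mm·m/s
Outflow: F_out = 18.3 × 17.9 = 327.57 mm·m/s
Steady-state rate R = (F_in − F_out)/L = (828.36 − 327.57) / 98400 m = 5.089e-03 mm/s.
R = 5.089e-03 × 3600 = 18.3 mm/hr.

R ≈ 18.3 mm/hr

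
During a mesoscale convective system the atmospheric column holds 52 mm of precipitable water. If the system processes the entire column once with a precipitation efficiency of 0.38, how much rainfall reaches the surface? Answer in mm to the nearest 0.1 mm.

Rainfall = ε × PW = 0.38 × 52 = 19.8 mm.

rainfall ≈ 19.8 mm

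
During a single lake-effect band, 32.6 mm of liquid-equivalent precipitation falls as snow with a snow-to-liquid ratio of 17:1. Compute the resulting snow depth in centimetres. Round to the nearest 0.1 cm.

snow depth ≈ 55.4 cm

Snow depth = liquid × ratio = 32.6 mm × 17 = 554.2 mm = 55.4 cm.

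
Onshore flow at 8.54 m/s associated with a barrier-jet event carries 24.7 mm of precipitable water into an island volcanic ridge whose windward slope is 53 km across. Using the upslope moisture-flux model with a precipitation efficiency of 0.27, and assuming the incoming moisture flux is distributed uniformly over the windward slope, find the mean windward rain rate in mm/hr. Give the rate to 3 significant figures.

Incoming column moisture flux per unit ridge length: F = V × PW = 8.54 × 24.7 = 210.938 mm·m/s.
Spread over the 53 km slope with efficiency ε = 0.27: R = ε·F/W = 0.27 × 210.938 / 53000 m = 1.075e-03 mm/s.
R = 1.075e-03 × 3600 = 3.87 mm/hr.

R ≈ 3.87 mm/hr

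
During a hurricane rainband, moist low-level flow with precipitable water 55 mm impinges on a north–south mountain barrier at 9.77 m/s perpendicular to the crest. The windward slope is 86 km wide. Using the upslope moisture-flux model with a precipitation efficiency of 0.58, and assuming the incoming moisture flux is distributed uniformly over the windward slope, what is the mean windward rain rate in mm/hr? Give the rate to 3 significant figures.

R ≈ 13.0 mm/hr

Incoming column moisture flux per unit ridge length: F = V × PW = 9.77 × 55 = 537.35 mm·m/s.
Spread over the 86 km slope with efficiency ε = 0.58: R = ε·F/W = 0.58 × 537.35 / 86000 m = 3.624e-03 mm/s.
R = 3.624e-03 × 3600 = 13.0 mm/hr.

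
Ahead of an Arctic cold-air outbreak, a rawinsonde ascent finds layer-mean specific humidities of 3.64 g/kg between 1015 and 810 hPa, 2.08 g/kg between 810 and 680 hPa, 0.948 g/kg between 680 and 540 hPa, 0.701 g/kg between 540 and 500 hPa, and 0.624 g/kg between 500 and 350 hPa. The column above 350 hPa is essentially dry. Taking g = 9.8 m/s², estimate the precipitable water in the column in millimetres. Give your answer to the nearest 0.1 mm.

PW ≈ 13.0 mm

Precipitable water is the column-integrated vapour mass per unit area: PW = (1/g) Σ q̄ Δp, with q in kg/kg and Δp in Pa (1 kg/m² of water = 1 mm).
Layer 1015–810 hPa: Δp = 205 hPa = 20500 Pa, q̄ = 0.00364 kg/kg → 0.00364 × 20500 / 9.8 = 7.61 mm
Layer 810–680 hPa: Δp = 130 hPa = 13000 Pa, q̄ = 0.00208 kg/kg → 0.00208 × 13000 / 9.8 = 2.76 mm
Layer 680–540 hPa: Δp = 140 hPa = 14000 Pa, q̄ = 0.000948 kg/kg → 0.000948 × 14000 / 9.8 = 1.35 mm
Layer 540–500 hPa: Δp = 40 hPa = 4000 Pa, q̄ = 0.000701 kg/kg → 0.000701 × 4000 / 9.8 = 0.29 mm
Layer 500–350 hPa: Δp = 150 hPa = 15000 Pa, q̄ = 0.000624 kg/kg → 0.000624 × 15000 / 9.8 = 0.96 mm
PW = 7.61 + 2.76 + 1.35 + 0.29 + 0.96 = 12.97 ≈ 13.0 mm.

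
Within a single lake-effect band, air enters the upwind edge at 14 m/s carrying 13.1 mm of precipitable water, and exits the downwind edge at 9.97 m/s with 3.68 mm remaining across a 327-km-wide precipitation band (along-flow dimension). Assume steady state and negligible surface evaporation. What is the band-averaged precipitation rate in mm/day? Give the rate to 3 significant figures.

R ≈ 38.8 mm/day

Column moisture flux per unit crosswind length is F = V × PW.
Inflow: F_in = 14 × 13.1 = 183.4 mm·m/s
Outflow: F_out = 9.97 × 3.68 = 36.6896 mm·m/s
Steady-state rate R = (F_in − F_out)/L = (183.4 − 36.6896) / 327000 m = 4.487e-04 mm/s.
R = 4.487e-04 × 3600 × 24 = 38.8 mm/day.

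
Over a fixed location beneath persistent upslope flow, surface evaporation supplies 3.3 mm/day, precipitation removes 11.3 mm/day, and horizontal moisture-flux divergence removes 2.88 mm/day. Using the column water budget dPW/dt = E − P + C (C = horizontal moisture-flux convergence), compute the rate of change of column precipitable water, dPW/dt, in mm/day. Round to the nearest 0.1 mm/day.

dPW/dt ≈ -10.9 mm/day

dPW/dt = E − P + C = 3.3 − 11.3 + (-2.88) = -10.9 mm/day.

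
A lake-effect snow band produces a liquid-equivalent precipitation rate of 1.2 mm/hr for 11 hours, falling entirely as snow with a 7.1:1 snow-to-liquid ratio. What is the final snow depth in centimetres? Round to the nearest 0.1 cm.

snow depth ≈ 9.4 cm

Liquid-equivalent depth = 1.2 × 11 = 13.2 mm.
Snow depth = 13.2 mm × 7.1 = 93.72 mm = 9.4 cm.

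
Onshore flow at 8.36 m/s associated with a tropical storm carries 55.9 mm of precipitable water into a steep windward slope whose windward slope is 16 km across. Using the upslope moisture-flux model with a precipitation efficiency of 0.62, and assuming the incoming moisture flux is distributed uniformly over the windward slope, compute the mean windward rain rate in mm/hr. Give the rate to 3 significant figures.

Incoming column moisture flux per unit ridge length: F = V × PW = 8.36 × 55.9 = 467.324 mm·m/s.
Spread over the 16 km slope with efficiency ε = 0.62: R = ε·F/W = 0.62 × 467.324 / 16000 m = 1.811e-02 mm/s.
R = 1.811e-02 × 3600 = 65.2 mm/hr.

R ≈ 65.2 mm/hr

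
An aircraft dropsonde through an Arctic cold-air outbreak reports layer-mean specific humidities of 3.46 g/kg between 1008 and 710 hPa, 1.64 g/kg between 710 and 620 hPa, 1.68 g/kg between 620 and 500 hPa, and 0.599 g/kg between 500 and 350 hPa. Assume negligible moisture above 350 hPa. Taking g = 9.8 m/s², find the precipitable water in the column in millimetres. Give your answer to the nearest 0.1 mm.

PW ≈ 15.0 mm

Precipitable water is the column-integrated vapour mass per unit area: PW = (1/g) Σ q̄ Δp, with q in kg/kg and Δp in Pa (1 kg/m² of water = 1 mm).
Layer 1008–710 hPa: Δp = 298 hPa = 29800 Pa, q̄ = 0.00346 kg/kg → 0.00346 × 29800 / 9.8 = 10.52 mm
Layer 710–620 hPa: Δp = 90 hPa = 9000 Pa, q̄ = 0.00164 kg/kg → 0.00164 × 9000 / 9.8 = 1.51 mm
Layer 620–500 hPa: Δp = 120 hPa = 12000 Pa, q̄ = 0.00168 kg/kg → 0.00168 × 12000 / 9.8 = 2.06 mm
Layer 500–350 hPa: Δp = 150 hPa = 15000 Pa, q̄ = 0.000599 kg/kg → 0.000599 × 15000 / 9.8 = 0.92 mm
PW = 10.52 + 1.51 + 2.06 + 0.92 = 15.01 ≈ 15.0 mm.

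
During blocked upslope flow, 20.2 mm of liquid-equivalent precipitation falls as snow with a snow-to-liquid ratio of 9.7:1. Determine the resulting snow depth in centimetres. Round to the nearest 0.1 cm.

snow depth ≈ 19.6 cm

Snow depth = liquid × ratio = 20.2 mm × 9.7 = 195.94 mm = 19.6 cm.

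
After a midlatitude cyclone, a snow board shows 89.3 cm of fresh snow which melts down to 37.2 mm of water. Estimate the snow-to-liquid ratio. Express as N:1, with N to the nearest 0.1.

ratio ≈ 24.0

Ratio = snow depth / SWE = 893 mm / 37.2 mm = 24.0, i.e. 24.0:1.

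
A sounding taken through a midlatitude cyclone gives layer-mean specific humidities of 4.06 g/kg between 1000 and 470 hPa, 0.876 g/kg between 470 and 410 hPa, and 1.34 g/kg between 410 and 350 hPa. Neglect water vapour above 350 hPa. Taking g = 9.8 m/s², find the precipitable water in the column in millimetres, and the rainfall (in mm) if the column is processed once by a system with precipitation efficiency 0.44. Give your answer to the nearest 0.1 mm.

PW ≈ 23.3 mm; rainfall ≈ 10.3 mm

Precipitable water is the column-integrated vapour mass per unit area: PW = (1/g) Σ q̄ Δp, with q in kg/kg and Δp in Pa (1 kg/m² of water = 1 mm).
Layer 1000–470 hPa: Δp = 530 hPa = 53000 Pa, q̄ = 0.00406 kg/kg → 0.00406 × 53000 / 9.8 = 21.96 mm
Layer 470–410 hPa: Δp = 60 hPa = 6000 Pa, q̄ = 0.000876 kg/kg → 0.000876 × 6000 / 9.8 = 0.54 mm
Layer 410–350 hPa: Δp = 60 hPa = 6000 Pa, q̄ = 0.00134 kg/kg → 0.00134 × 6000 / 9.8 = 0.82 mm
PW = 21.96 + 0.54 + 0.82 = 23.32 ≈ 23.3 mm.
Rainfall = ε × PW = 0.44 × 23.3 = 10.3 mm.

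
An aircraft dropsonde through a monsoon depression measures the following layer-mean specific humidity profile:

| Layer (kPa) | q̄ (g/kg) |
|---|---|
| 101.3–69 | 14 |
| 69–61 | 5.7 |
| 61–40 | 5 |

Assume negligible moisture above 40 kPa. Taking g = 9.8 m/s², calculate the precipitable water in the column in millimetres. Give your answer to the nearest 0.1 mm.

Precipitable water is the column-integrated vapour mass per unit area: PW = (1/g) Σ q̄ Δp, with q in kg/kg and Δp in Pa (1 kg/m² of water = 1 mm).
Layer 101.3–69 kPa: Δp = 323 hPa = 32300 Pa, q̄ = 0.014 kg/kg → 0.014 × 32300 / 9.8 = 46.14 mm
Layer 69–61 kPa: Δp = 80 hPa = 8000 Pa, q̄ = 0.0057 kg/kg → 0.0057 × 8000 / 9.8 = 4.65 mm
Layer 61–40 kPa: Δp = 210 hPa = 21000 Pa, q̄ = 0.005 kg/kg → 0.005 × 21000 / 9.8 = 10.71 mm
PW = 46.14 + 4.65 + 10.71 = 61.50 ≈ 61.5 mm.

PW ≈ 61.5 mm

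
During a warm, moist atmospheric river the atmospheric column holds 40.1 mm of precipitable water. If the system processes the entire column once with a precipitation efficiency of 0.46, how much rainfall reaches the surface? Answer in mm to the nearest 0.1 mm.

Rainfall = ε × PW = 0.46 × 40.1 = 18.4 mm.

rainfall ≈ 18.4 mm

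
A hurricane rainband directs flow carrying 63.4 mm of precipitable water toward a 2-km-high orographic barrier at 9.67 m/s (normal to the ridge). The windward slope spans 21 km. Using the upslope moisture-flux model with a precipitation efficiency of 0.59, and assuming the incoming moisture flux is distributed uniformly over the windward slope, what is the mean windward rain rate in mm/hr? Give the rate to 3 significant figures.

R ≈ 62.0 mm/hr

Incoming column moisture flux per unit ridge length: F = V × PW = 9.67 × 63.4 = 613.078 mm·m/s.
Spread over the 21 km slope with efficiency ε = 0.59: R = ε·F/W = 0.59 × 613.078 / 21000 m = 1.722e-02 mm/s.
R = 1.722e-02 × 3600 = 62.0 mm/hr.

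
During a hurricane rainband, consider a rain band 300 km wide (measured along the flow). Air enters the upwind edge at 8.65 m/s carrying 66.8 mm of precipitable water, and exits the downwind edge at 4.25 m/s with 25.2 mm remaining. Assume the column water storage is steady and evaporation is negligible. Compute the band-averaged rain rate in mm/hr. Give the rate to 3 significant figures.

Column moisture flux per unit crosswind length is F = V × PW.
Inflow: F_in = 8.65 × 66.8 = 577.82 mm·m/s
Outflow: F_out = 4.25 × 25.2 = 107.1 mm·m/s
Steady-state rate R = (F_in − F_out)/L = (577.82 − 107.1) / 300000 m = 1.569e-03 mm/s.
R = 1.569e-03 × 3600 = 5.65 mm/hr.

R ≈ 5.65 mm/hr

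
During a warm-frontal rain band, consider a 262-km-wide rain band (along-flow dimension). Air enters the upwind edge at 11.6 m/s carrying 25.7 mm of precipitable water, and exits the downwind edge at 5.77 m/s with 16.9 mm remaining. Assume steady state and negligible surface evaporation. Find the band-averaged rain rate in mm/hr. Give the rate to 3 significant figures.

R ≈ 2.76 mm/hr

Column moisture flux per unit crosswind length is F = V × PW.
Inflow: F_in = 11.6 × 25.7 = 298.12 mm·m/s
Outflow: F_out = 5.77 × 16.9 = 97.513 mm·m/s
Steady-state rate R = (F_in − F_out)/L = (298.12 − 97.513) / 262000 m = 7.657e-04 mm/s.
R = 7.657e-04 × 3600 = 2.76 mm/hr.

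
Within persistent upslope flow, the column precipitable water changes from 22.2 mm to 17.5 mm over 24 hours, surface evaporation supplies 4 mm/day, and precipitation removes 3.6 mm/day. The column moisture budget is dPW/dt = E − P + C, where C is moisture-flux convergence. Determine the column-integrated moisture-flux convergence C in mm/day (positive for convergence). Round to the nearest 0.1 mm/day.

dPW/dt = (17.5 − 22.2) mm / (24/24 day) = -4.700 mm/day.
C = dPW/dt − E + P = (-4.700) − 4 + 3.6 = -5.1 mm/day.

C ≈ -5.1 mm/day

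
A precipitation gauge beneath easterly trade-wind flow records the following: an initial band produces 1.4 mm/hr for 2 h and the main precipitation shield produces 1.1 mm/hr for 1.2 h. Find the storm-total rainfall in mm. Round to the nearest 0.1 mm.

total ≈ 4.1 mm

Total = Σ Rᵢ Δtᵢ = 1.4 × 2 + 1.1 × 1.2
      = 2.8 + 1.32 = 4.1 mm.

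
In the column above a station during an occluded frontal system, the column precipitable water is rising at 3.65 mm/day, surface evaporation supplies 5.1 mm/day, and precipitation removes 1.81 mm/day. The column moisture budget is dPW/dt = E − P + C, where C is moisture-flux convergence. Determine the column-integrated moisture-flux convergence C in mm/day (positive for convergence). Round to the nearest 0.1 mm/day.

C ≈ 0.4 mm/day

dPW/dt = +3.65 mm/day.
C = dPW/dt − E + P = (+3.65) − 5.1 + 1.81 = 0.4 mm/day.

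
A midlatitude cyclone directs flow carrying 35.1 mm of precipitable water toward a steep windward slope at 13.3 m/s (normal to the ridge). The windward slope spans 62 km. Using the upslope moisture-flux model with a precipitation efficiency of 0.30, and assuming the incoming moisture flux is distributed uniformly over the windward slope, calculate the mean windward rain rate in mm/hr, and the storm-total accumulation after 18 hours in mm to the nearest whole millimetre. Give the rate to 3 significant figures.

R ≈ 8.13 mm/hr; total ≈ 146 mm

Incoming column moisture flux per unit ridge length: F = V × PW = 13.3 × 35.1 = 466.83 mm·m/s.
Spread over the 62 km slope with efficiency ε = 0.30: R = ε·F/W = 0.30 × 466.83 / 62000 m = 2.259e-03 mm/s.
R = 2.259e-03 × 3600 = 8.13 mm/hr.
Over 18 h: total = 8.13 × 18 = 146.34 ≈ 146 mm.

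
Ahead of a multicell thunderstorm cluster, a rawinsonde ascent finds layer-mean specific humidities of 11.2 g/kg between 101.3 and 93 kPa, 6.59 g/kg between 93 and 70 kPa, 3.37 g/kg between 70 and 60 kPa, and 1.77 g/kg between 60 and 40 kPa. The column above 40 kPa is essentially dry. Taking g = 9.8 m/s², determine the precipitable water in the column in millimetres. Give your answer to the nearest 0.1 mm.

Precipitable water is the column-integrated vapour mass per unit area: PW = (1/g) Σ q̄ Δp, with q in kg/kg and Δp in Pa (1 kg/m² of water = 1 mm).
Layer 101.3–93 kPa: Δp = 83 hPa = 8300 Pa, q̄ = 0.0112 kg/kg → 0.0112 × 8300 / 9.8 = 9.49 mm
Layer 93–70 kPa: Δp = 230 hPa = 23000 Pa, q̄ = 0.00659 kg/kg → 0.00659 × 23000 / 9.8 = 15.47 mm
Layer 70–60 kPa: Δp = 100 hPa = 10000 Pa, q̄ = 0.00337 kg/kg → 0.00337 × 10000 / 9.8 = 3.44 mm
Layer 60–40 kPa: Δp = 200 hPa = 20000 Pa, q̄ = 0.00177 kg/kg → 0.00177 × 20000 / 9.8 = 3.61 mm
PW = 9.49 + 15.47 + 3.44 + 3.61 = 32.01 ≈ 32.0 mm.

PW ≈ 32.0 mm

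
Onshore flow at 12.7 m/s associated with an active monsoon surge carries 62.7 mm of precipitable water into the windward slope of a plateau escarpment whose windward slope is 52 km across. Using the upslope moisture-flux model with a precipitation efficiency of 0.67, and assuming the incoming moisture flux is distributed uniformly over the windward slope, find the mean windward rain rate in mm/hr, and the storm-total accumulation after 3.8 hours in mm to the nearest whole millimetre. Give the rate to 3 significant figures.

R ≈ 36.9 mm/hr; total ≈ 140 mm

Incoming column moisture flux per unit ridge length: F = V × PW = 12.7 × 62.7 = 796.29 mm·m/s.
Spread over the 52 km slope with efficiency ε = 0.67: R = ε·F/W = 0.67 × 796.29 / 52000 m = 1.026e-02 mm/s.
R = 1.026e-02 × 3600 = 36.9 mm/hr.
Over 3.8 h: total = 36.9 × 3.8 = 140.22 ≈ 140 mm.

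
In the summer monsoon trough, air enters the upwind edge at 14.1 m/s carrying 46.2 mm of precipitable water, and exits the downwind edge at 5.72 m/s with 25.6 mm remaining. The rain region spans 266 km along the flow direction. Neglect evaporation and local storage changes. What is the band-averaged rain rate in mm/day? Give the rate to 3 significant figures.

Column moisture flux per unit crosswind length is F = V × PW.
Inflow: F_in = 14.1 × 46.2 = 651.42 mm·m/s
Outflow: F_out = 5.72 × 25.6 = 146.432 mm·m/s
Steady-state rate R = (F_in − F_out)/L = (651.42 − 146.432) / 266000 m = 1.898e-03 mm/s.
R = 1.898e-03 × 3600 × 24 = 164 mm/day.

R ≈ 164 mm/day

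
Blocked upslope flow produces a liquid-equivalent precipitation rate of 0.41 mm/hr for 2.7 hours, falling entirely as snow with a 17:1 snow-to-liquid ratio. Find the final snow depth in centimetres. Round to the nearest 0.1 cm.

snow depth ≈ 1.9 cm

Liquid-equivalent depth = 0.41 × 2.7 = 1.107 mm.
Snow depth = 1.107 mm × 17 = 18.819 mm = 1.9 cm.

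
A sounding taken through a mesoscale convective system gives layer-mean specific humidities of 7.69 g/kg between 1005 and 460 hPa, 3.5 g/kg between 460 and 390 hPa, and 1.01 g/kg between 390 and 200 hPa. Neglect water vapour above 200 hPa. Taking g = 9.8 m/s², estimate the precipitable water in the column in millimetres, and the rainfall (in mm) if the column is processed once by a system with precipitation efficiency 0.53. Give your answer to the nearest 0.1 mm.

PW ≈ 47.2 mm; rainfall ≈ 25.0 mm

Precipitable water is the column-integrated vapour mass per unit area: PW = (1/g) Σ q̄ Δp, with q in kg/kg and Δp in Pa (1 kg/m² of water = 1 mm).
Layer 1005–460 hPa: Δp = 545 hPa = 54500 Pa, q̄ = 0.00769 kg/kg → 0.00769 × 54500 / 9.8 = 42.77 mm
Layer 460–390 hPa: Δp = 70 hPa = 7000 Pa, q̄ = 0.0035 kg/kg → 0.0035 × 7000 / 9.8 = 2.50 mm
Layer 390–200 hPa: Δp = 190 hPa = 19000 Pa, q̄ = 0.00101 kg/kg → 0.00101 × 19000 / 9.8 = 1.96 mm
PW = 42.77 + 2.50 + 1.96 = 47.23 ≈ 47.2 mm.
Rainfall = ε × PW = 0.53 × 47.2 = 25.0 mm.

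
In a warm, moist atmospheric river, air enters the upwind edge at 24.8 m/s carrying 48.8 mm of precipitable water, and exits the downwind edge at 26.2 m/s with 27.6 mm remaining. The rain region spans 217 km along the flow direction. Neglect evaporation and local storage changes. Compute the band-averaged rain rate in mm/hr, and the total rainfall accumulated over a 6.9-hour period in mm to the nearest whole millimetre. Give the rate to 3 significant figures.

R ≈ 8.08 mm/hr; total ≈ 56 mm

Column moisture flux per unit crosswind length is F = V × PW.
Inflow: F_in = 24.8 × 48.8 = 1210.24 mm·m/s
Outflow: F_out = 26.2 × 27.6 = 723.12 mm·m/s
Steady-state rate R = (F_in − F_out)/L = (1210.24 − 723.12) / 217000 m = 2.245e-03 mm/s.
R = 2.245e-03 × 3600 = 8.08 mm/hr.
Over 6.9 h: total = 8.08 × 6.9 = 55.752 ≈ 56 mm.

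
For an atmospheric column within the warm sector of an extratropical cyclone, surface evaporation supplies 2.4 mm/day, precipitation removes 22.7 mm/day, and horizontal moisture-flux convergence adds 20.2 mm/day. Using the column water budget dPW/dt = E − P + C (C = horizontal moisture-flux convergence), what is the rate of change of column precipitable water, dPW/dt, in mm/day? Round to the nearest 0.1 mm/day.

dPW/dt = E − P + C = 2.4 − 22.7 + (20.2) = -0.1 mm/day.

dPW/dt ≈ -0.1 mm/day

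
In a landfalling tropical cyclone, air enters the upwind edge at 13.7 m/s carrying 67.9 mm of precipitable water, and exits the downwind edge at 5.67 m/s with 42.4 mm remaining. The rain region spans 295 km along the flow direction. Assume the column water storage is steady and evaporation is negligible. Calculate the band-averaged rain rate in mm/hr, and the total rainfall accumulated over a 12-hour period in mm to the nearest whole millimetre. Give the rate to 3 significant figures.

R ≈ 8.42 mm/hr; total ≈ 101 mm

Column moisture flux per unit crosswind length is F = V × PW.
Inflow: F_in = 13.7 × 67.9 = 930.23 mm·m/s
Outflow: F_out = 5.67 × 42.4 = 240.408 mm·m/s
Steady-state rate R = (F_in − F_out)/L = (930.23 − 240.408) / 295000 m = 2.338e-03 mm/s.
R = 2.338e-03 × 3600 = 8.42 mm/hr.
Over 12 h: total = 8.42 × 12 = 101.04 ≈ 101 mm.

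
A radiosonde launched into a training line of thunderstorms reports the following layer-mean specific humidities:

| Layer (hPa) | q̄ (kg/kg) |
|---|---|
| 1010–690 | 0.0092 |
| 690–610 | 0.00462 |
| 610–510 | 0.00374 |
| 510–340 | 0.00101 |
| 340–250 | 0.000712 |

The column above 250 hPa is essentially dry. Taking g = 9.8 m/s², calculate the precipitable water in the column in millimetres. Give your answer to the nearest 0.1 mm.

PW ≈ 40.0 mm

Precipitable water is the column-integrated vapour mass per unit area: PW = (1/g) Σ q̄ Δp, with q in kg/kg and Δp in Pa (1 kg/m² of water = 1 mm).
Layer 1010–690 hPa: Δp = 320 hPa = 32000 Pa, q̄ = 0.0092 kg/kg → 0.0092 × 32000 / 9.8 = 30.04 mm
Layer 690–610 hPa: Δp = 80 hPa = 8000 Pa, q̄ = 0.00462 kg/kg → 0.00462 × 8000 / 9.8 = 3.77 mm
Layer 610–510 hPa: Δp = 100 hPa = 10000 Pa, q̄ = 0.00374 kg/kg → 0.00374 × 10000 / 9.8 = 3.82 mm
Layer 510–340 hPa: Δp = 170 hPa = 17000 Pa, q̄ = 0.00101 kg/kg → 0.00101 × 17000 / 9.8 = 1.75 mm
Layer 340–250 hPa: Δp = 90 hPa = 9000 Pa, q̄ = 0.000712 kg/kg → 0.000712 × 9000 / 9.8 = 0.65 mm
PW = 30.04 + 3.77 + 3.82 + 1.75 + 0.65 = 40.03 ≈ 40.0 mm.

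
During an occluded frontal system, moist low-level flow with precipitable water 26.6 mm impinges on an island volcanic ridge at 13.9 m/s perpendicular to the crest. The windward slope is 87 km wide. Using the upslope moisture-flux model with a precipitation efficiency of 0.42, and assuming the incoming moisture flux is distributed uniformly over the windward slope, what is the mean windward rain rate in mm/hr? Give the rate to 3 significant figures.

Incoming column moisture flux per unit ridge length: F = V × PW = 13.9 × 26.6 = 369.74 mm·m/s.
Spread over the 87 km slope with efficiency ε = 0.42: R = ε·F/W = 0.42 × 369.74 / 87000 m = 1.785e-03 mm/s.
R = 1.785e-03 × 3600 = 6.43 mm/hr.

R ≈ 6.43 mm/hr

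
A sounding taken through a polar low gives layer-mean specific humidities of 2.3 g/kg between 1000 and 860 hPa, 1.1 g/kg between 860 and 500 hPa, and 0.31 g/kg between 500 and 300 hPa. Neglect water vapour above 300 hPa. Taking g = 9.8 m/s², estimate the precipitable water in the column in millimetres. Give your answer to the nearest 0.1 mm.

Precipitable water is the column-integrated vapour mass per unit area: PW = (1/g) Σ q̄ Δp, with q in kg/kg and Δp in Pa (1 kg/m² of water = 1 mm).
Layer 1000–860 hPa: Δp = 140 hPa = 14000 Pa, q̄ = 0.0023 kg/kg → 0.0023 × 14000 / 9.8 = 3.29 mm
Layer 860–500 hPa: Δp = 360 hPa = 36000 Pa, q̄ = 0.0011 kg/kg → 0.0011 × 36000 / 9.8 = 4.04 mm
Layer 500–300 hPa: Δp = 200 hPa = 20000 Pa, q̄ = 0.00031 kg/kg → 0.00031 × 20000 / 9.8 = 0.63 mm
PW = 3.29 + 4.04 + 0.63 = 7.96 ≈ 8.0 mm.

PW ≈ 8.0 mm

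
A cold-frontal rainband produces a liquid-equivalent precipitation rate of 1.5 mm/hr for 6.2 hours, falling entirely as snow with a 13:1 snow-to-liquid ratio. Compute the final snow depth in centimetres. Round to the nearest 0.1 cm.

snow depth ≈ 12.1 cm

Liquid-equivalent depth = 1.5 × 6.2 = 9.3 mm.
Snow depth = 9.3 mm × 13 = 120.9 mm = 12.1 cm.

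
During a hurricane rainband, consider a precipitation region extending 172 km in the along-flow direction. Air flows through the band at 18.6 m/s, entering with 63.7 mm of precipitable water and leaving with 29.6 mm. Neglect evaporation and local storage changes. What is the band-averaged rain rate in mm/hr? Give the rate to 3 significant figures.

Column moisture flux per unit crosswind length is F = V × PW.
Inflow: F_in = 18.6 × 63.7 = 1184.82 mm·m/s
Outflow: F_out = 18.6 × 29.6 = 550.56 mm·m/s
Steady-state rate R = (F_in − F_out)/L = (1184.82 − 550.56) / 172000 m = 3.688e-03 mm/s.
R = 3.688e-03 × 3600 = 13.3 mm/hr.

R ≈ 13.3 mm/hr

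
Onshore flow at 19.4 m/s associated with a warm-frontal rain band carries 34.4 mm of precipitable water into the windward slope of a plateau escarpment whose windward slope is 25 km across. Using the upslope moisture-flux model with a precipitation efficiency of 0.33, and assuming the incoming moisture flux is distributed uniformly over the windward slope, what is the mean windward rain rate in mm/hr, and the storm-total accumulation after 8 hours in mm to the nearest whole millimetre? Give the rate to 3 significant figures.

Incoming column moisture flux per unit ridge length: F = V × PW = 19.4 × 34.4 = 667.36 mm·m/s.
Spread over the 25 km slope with efficiency ε = 0.33: R = ε·F/W = 0.33 × 667.36 / 25000 m = 8.809e-03 mm/s.
R = 8.809e-03 × 3600 = 31.7 mm/hr.
Over 8 h: total = 31.7 × 8 = 253.6 ≈ 254 mm.

R ≈ 31.7 mm/hr; total ≈ 254 mm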